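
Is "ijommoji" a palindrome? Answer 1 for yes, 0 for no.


Input: ijommoji
Reversed: ijommoji
  Compare pos 0 ('i') with pos 7 ('i'): match
  Compare pos 1 ('j') with pos 6 ('j'): match
  Compare pos 2 ('o') with pos 5 ('o'): match
  Compare pos 3 ('m') with pos 4 ('m'): match
Result: palindrome

1


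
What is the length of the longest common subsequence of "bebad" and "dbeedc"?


LCS of "bebad" and "dbeedc"
DP table:
           d    b    e    e    d    c
      0    0    0    0    0    0    0
  b   0    0    1    1    1    1    1
  e   0    0    1    2    2    2    2
  b   0    0    1    2    2    2    2
  a   0    0    1    2    2    2    2
  d   0    1    1    2    2    3    3
LCS length = dp[5][6] = 3

3


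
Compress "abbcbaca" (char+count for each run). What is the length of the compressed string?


Input: abbcbaca
Runs:
  'a' x 1 => "a1"
  'b' x 2 => "b2"
  'c' x 1 => "c1"
  'b' x 1 => "b1"
  'a' x 1 => "a1"
  'c' x 1 => "c1"
  'a' x 1 => "a1"
Compressed: "a1b2c1b1a1c1a1"
Compressed length: 14

14


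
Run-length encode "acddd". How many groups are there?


Input: acddd
Scanning for consecutive runs:
  Group 1: 'a' x 1 (positions 0-0)
  Group 2: 'c' x 1 (positions 1-1)
  Group 3: 'd' x 3 (positions 2-4)
Total groups: 3

3


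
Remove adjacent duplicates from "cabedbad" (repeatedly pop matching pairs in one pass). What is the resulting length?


Input: cabedbad
Stack-based adjacent duplicate removal:
  Read 'c': push. Stack: c
  Read 'a': push. Stack: ca
  Read 'b': push. Stack: cab
  Read 'e': push. Stack: cabe
  Read 'd': push. Stack: cabed
  Read 'b': push. Stack: cabedb
  Read 'a': push. Stack: cabedba
  Read 'd': push. Stack: cabedbad
Final stack: "cabedbad" (length 8)

8


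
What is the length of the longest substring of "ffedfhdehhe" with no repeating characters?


Input: "ffedfhdehhe"
Sliding window (track last position of each char):
  Position 0 ('f'): window [0,0] length 1 -- new best
  Position 1 ('f'): repeat (last at 0), move window start to 1
  Position 1 ('f'): window [1,1] length 1
  Position 2 ('e'): window [1,2] length 2 -- new best
  Position 3 ('d'): window [1,3] length 3 -- new best
  Position 4 ('f'): repeat (last at 1), move window start to 2
  Position 4 ('f'): window [2,4] length 3
  Position 5 ('h'): window [2,5] length 4 -- new best
  Position 6 ('d'): repeat (last at 3), move window start to 4
  Position 6 ('d'): window [4,6] length 3
  Position 7 ('e'): window [4,7] length 4
  Position 8 ('h'): repeat (last at 5), move window start to 6
  Position 8 ('h'): window [6,8] length 3
  Position 9 ('h'): repeat (last at 8), move window start to 9
  Position 9 ('h'): window [9,9] length 1
  Position 10 ('e'): window [9,10] length 2
Longest substring with no repeats: "edfh" with length 4

4


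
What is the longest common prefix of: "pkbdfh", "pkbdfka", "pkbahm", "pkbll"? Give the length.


Words: pkbdfh, pkbdfka, pkbahm, pkbll
  Position 0: all 'p' => match
  Position 1: all 'k' => match
  Position 2: all 'b' => match
  Position 3: ('d', 'd', 'a', 'l') => mismatch, stop
LCP = "pkb" (length 3)

3


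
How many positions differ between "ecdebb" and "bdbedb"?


Comparing "ecdebb" and "bdbedb" position by position:
  Position 0: 'e' vs 'b' => DIFFER
  Position 1: 'c' vs 'd' => DIFFER
  Position 2: 'd' vs 'b' => DIFFER
  Position 3: 'e' vs 'e' => same
  Position 4: 'b' vs 'd' => DIFFER
  Position 5: 'b' vs 'b' => same
Positions that differ: 4

4


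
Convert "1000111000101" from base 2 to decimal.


Input: "1000111000101" in base 2
Positional expansion:
  Digit '1' (value 1) x 2^12 = 4096
  Digit '0' (value 0) x 2^11 = 0
  Digit '0' (value 0) x 2^10 = 0
  Digit '0' (value 0) x 2^9 = 0
  Digit '1' (value 1) x 2^8 = 256
  Digit '1' (value 1) x 2^7 = 128
  Digit '1' (value 1) x 2^6 = 64
  Digit '0' (value 0) x 2^5 = 0
  Digit '0' (value 0) x 2^4 = 0
  Digit '0' (value 0) x 2^3 = 0
  Digit '1' (value 1) x 2^2 = 4
  Digit '0' (value 0) x 2^1 = 0
  Digit '1' (value 1) x 2^0 = 1
Sum = 4549

4549


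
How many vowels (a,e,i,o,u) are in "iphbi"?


Input: iphbi
Checking each character:
  'i' at position 0: vowel (running total: 1)
  'p' at position 1: consonant
  'h' at position 2: consonant
  'b' at position 3: consonant
  'i' at position 4: vowel (running total: 2)
Total vowels: 2

2


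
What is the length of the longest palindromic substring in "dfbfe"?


Input: "dfbfe"
Checking substrings for palindromes:
  [1:4] "fbf" (len 3) => palindrome
Longest palindromic substring: "fbf" with length 3

3


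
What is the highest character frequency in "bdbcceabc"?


Input: bdbcceabc
Character counts:
  'a': 1
  'b': 3
  'c': 3
  'd': 1
  'e': 1
Maximum frequency: 3

3


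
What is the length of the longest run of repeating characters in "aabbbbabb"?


Input: "aabbbbabb"
Scanning for longest run:
  Position 1 ('a'): continues run of 'a', length=2
  Position 2 ('b'): new char, reset run to 1
  Position 3 ('b'): continues run of 'b', length=2
  Position 4 ('b'): continues run of 'b', length=3
  Position 5 ('b'): continues run of 'b', length=4
  Position 6 ('a'): new char, reset run to 1
  Position 7 ('b'): new char, reset run to 1
  Position 8 ('b'): continues run of 'b', length=2
Longest run: 'b' with length 4

4


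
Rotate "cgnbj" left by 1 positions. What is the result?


Input: "cgnbj", rotate left by 1
First 1 characters: "c"
Remaining characters: "gnbj"
Concatenate remaining + first: "gnbj" + "c" = "gnbjc"

gnbjc


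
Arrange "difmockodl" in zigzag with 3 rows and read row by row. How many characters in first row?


Zigzag "difmockodl" into 3 rows:
Placing characters:
  'd' => row 0
  'i' => row 1
  'f' => row 2
  'm' => row 1
  'o' => row 0
  'c' => row 1
  'k' => row 2
  'o' => row 1
  'd' => row 0
  'l' => row 1
Rows:
  Row 0: "dod"
  Row 1: "imcol"
  Row 2: "fk"
First row length: 3

3


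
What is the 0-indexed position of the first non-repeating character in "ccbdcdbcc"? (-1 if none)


Input: ccbdcdbcc
Character frequencies:
  'b': 2
  'c': 5
  'd': 2
Scanning left to right for freq == 1:
  Position 0 ('c'): freq=5, skip
  Position 1 ('c'): freq=5, skip
  Position 2 ('b'): freq=2, skip
  Position 3 ('d'): freq=2, skip
  Position 4 ('c'): freq=5, skip
  Position 5 ('d'): freq=2, skip
  Position 6 ('b'): freq=2, skip
  Position 7 ('c'): freq=5, skip
  Position 8 ('c'): freq=5, skip
  No unique character found => answer = -1

-1


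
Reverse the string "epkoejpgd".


Input: epkoejpgd
Reading characters right to left:
  Position 8: 'd'
  Position 7: 'g'
  Position 6: 'p'
  Position 5: 'j'
  Position 4: 'e'
  Position 3: 'o'
  Position 2: 'k'
  Position 1: 'p'
  Position 0: 'e'
Reversed: dgpjeokpe

dgpjeokpe


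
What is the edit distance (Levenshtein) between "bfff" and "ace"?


Computing edit distance: "bfff" -> "ace"
DP table:
           a    c    e
      0    1    2    3
  b   1    1    2    3
  f   2    2    2    3
  f   3    3    3    3
  f   4    4    4    4
Edit distance = dp[4][3] = 4

4


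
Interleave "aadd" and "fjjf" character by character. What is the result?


Interleaving "aadd" and "fjjf":
  Position 0: 'a' from first, 'f' from second => "af"
  Position 1: 'a' from first, 'j' from second => "aj"
  Position 2: 'd' from first, 'j' from second => "dj"
  Position 3: 'd' from first, 'f' from second => "df"
Result: afajdjdf

afajdjdf


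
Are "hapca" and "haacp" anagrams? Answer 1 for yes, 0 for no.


Strings: "hapca", "haacp"
Sorted first:  aachp
Sorted second: aachp
Sorted forms match => anagrams

1


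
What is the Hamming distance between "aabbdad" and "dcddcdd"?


Comparing "aabbdad" and "dcddcdd" position by position:
  Position 0: 'a' vs 'd' => differ
  Position 1: 'a' vs 'c' => differ
  Position 2: 'b' vs 'd' => differ
  Position 3: 'b' vs 'd' => differ
  Position 4: 'd' vs 'c' => differ
  Position 5: 'a' vs 'd' => differ
  Position 6: 'd' vs 'd' => same
Total differences (Hamming distance): 6

6


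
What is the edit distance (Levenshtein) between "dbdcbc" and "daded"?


Computing edit distance: "dbdcbc" -> "daded"
DP table:
           d    a    d    e    d
      0    1    2    3    4    5
  d   1    0    1    2    3    4
  b   2    1    1    2    3    4
  d   3    2    2    1    2    3
  c   4    3    3    2    2    3
  b   5    4    4    3    3    3
  c   6    5    5    4    4    4
Edit distance = dp[6][5] = 4

4


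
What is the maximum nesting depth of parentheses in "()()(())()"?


Input: "()()(())()"
Tracking depth:
  Position 0 '(': depth becomes 1
  Position 1 ')': depth becomes 0
  Position 2 '(': depth becomes 1
  Position 3 ')': depth becomes 0
  Position 4 '(': depth becomes 1
  Position 5 '(': depth becomes 2
  Position 6 ')': depth becomes 1
  Position 7 ')': depth becomes 0
  Position 8 '(': depth becomes 1
  Position 9 ')': depth becomes 0
Maximum depth reached: 2

2


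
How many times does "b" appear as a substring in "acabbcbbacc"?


Searching for "b" in "acabbcbbacc"
Scanning each position:
  Position 0: "a" => no
  Position 1: "c" => no
  Position 2: "a" => no
  Position 3: "b" => MATCH
  Position 4: "b" => MATCH
  Position 5: "c" => no
  Position 6: "b" => MATCH
  Position 7: "b" => MATCH
  Position 8: "a" => no
  Position 9: "c" => no
  Position 10: "c" => no
Total occurrences: 4

4


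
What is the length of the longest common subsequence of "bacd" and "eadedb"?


LCS of "bacd" and "eadedb"
DP table:
           e    a    d    e    d    b
      0    0    0    0    0    0    0
  b   0    0    0    0    0    0    1
  a   0    0    1    1    1    1    1
  c   0    0    1    1    1    1    1
  d   0    0    1    2    2    2    2
LCS length = dp[4][6] = 2

2


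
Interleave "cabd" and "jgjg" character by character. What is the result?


Interleaving "cabd" and "jgjg":
  Position 0: 'c' from first, 'j' from second => "cj"
  Position 1: 'a' from first, 'g' from second => "ag"
  Position 2: 'b' from first, 'j' from second => "bj"
  Position 3: 'd' from first, 'g' from second => "dg"
Result: cjagbjdg

cjagbjdg


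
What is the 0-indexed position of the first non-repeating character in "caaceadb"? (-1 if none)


Input: caaceadb
Character frequencies:
  'a': 3
  'b': 1
  'c': 2
  'd': 1
  'e': 1
Scanning left to right for freq == 1:
  Position 0 ('c'): freq=2, skip
  Position 1 ('a'): freq=3, skip
  Position 2 ('a'): freq=3, skip
  Position 3 ('c'): freq=2, skip
  Position 4 ('e'): unique! => answer = 4

4


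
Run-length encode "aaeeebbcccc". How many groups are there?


Input: aaeeebbcccc
Scanning for consecutive runs:
  Group 1: 'a' x 2 (positions 0-1)
  Group 2: 'e' x 3 (positions 2-4)
  Group 3: 'b' x 2 (positions 5-6)
  Group 4: 'c' x 4 (positions 7-10)
Total groups: 4

4


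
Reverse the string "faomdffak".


Input: faomdffak
Reading characters right to left:
  Position 8: 'k'
  Position 7: 'a'
  Position 6: 'f'
  Position 5: 'f'
  Position 4: 'd'
  Position 3: 'm'
  Position 2: 'o'
  Position 1: 'a'
  Position 0: 'f'
Reversed: kaffdmoaf

kaffdmoaf


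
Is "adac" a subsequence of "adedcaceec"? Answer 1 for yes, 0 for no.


Check if "adac" is a subsequence of "adedcaceec"
Greedy scan:
  Position 0 ('a'): matches sub[0] = 'a'
  Position 1 ('d'): matches sub[1] = 'd'
  Position 2 ('e'): no match needed
  Position 3 ('d'): no match needed
  Position 4 ('c'): no match needed
  Position 5 ('a'): matches sub[2] = 'a'
  Position 6 ('c'): matches sub[3] = 'c'
  Position 7 ('e'): no match needed
  Position 8 ('e'): no match needed
  Position 9 ('c'): no match needed
All 4 characters matched => is a subsequence

1


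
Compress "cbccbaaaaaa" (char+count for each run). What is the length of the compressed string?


Input: cbccbaaaaaa
Runs:
  'c' x 1 => "c1"
  'b' x 1 => "b1"
  'c' x 2 => "c2"
  'b' x 1 => "b1"
  'a' x 6 => "a6"
Compressed: "c1b1c2b1a6"
Compressed length: 10

10


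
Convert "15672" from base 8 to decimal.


Input: "15672" in base 8
Positional expansion:
  Digit '1' (value 1) x 8^4 = 4096
  Digit '5' (value 5) x 8^3 = 2560
  Digit '6' (value 6) x 8^2 = 384
  Digit '7' (value 7) x 8^1 = 56
  Digit '2' (value 2) x 8^0 = 2
Sum = 7098

7098


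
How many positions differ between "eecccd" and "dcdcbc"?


Comparing "eecccd" and "dcdcbc" position by position:
  Position 0: 'e' vs 'd' => DIFFER
  Position 1: 'e' vs 'c' => DIFFER
  Position 2: 'c' vs 'd' => DIFFER
  Position 3: 'c' vs 'c' => same
  Position 4: 'c' vs 'b' => DIFFER
  Position 5: 'd' vs 'c' => DIFFER
Positions that differ: 5

5


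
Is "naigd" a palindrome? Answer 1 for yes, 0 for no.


Input: naigd
Reversed: dgian
  Compare pos 0 ('n') with pos 4 ('d'): MISMATCH
  Compare pos 1 ('a') with pos 3 ('g'): MISMATCH
Result: not a palindrome

0


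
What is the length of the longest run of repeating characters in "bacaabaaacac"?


Input: "bacaabaaacac"
Scanning for longest run:
  Position 1 ('a'): new char, reset run to 1
  Position 2 ('c'): new char, reset run to 1
  Position 3 ('a'): new char, reset run to 1
  Position 4 ('a'): continues run of 'a', length=2
  Position 5 ('b'): new char, reset run to 1
  Position 6 ('a'): new char, reset run to 1
  Position 7 ('a'): continues run of 'a', length=2
  Position 8 ('a'): continues run of 'a', length=3
  Position 9 ('c'): new char, reset run to 1
  Position 10 ('a'): new char, reset run to 1
  Position 11 ('c'): new char, reset run to 1
Longest run: 'a' with length 3

3


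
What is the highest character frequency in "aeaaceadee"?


Input: aeaaceadee
Character counts:
  'a': 4
  'c': 1
  'd': 1
  'e': 4
Maximum frequency: 4

4


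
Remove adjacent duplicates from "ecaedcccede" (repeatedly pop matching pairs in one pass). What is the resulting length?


Input: ecaedcccede
Stack-based adjacent duplicate removal:
  Read 'e': push. Stack: e
  Read 'c': push. Stack: ec
  Read 'a': push. Stack: eca
  Read 'e': push. Stack: ecae
  Read 'd': push. Stack: ecaed
  Read 'c': push. Stack: ecaedc
  Read 'c': matches stack top 'c' => pop. Stack: ecaed
  Read 'c': push. Stack: ecaedc
  Read 'e': push. Stack: ecaedce
  Read 'd': push. Stack: ecaedced
  Read 'e': push. Stack: ecaedcede
Final stack: "ecaedcede" (length 9)

9


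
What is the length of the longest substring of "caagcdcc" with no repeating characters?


Input: "caagcdcc"
Sliding window (track last position of each char):
  Position 0 ('c'): window [0,0] length 1 -- new best
  Position 1 ('a'): window [0,1] length 2 -- new best
  Position 2 ('a'): repeat (last at 1), move window start to 2
  Position 2 ('a'): window [2,2] length 1
  Position 3 ('g'): window [2,3] length 2
  Position 4 ('c'): window [2,4] length 3 -- new best
  Position 5 ('d'): window [2,5] length 4 -- new best
  Position 6 ('c'): repeat (last at 4), move window start to 5
  Position 6 ('c'): window [5,6] length 2
  Position 7 ('c'): repeat (last at 6), move window start to 7
  Position 7 ('c'): window [7,7] length 1
Longest substring with no repeats: "agcd" with length 4

4


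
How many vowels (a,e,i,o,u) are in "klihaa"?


Input: klihaa
Checking each character:
  'k' at position 0: consonant
  'l' at position 1: consonant
  'i' at position 2: vowel (running total: 1)
  'h' at position 3: consonant
  'a' at position 4: vowel (running total: 2)
  'a' at position 5: vowel (running total: 3)
Total vowels: 3

3


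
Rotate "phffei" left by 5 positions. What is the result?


Input: "phffei", rotate left by 5
First 5 characters: "phffe"
Remaining characters: "i"
Concatenate remaining + first: "i" + "phffe" = "iphffe"

iphffe


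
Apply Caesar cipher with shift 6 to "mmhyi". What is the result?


Caesar cipher: shift "mmhyi" by 6
  'm' (pos 12) + 6 = pos 18 = 's'
  'm' (pos 12) + 6 = pos 18 = 's'
  'h' (pos 7) + 6 = pos 13 = 'n'
  'y' (pos 24) + 6 = pos 4 = 'e'
  'i' (pos 8) + 6 = pos 14 = 'o'
Result: ssneo

ssneo


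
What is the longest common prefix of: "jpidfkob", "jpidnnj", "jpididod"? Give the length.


Words: jpidfkob, jpidnnj, jpididod
  Position 0: all 'j' => match
  Position 1: all 'p' => match
  Position 2: all 'i' => match
  Position 3: all 'd' => match
  Position 4: ('f', 'n', 'i') => mismatch, stop
LCP = "jpid" (length 4)

4


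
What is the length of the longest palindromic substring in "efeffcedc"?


Input: "efeffcedc"
Checking substrings for palindromes:
  [0:3] "efe" (len 3) => palindrome
  [1:4] "fef" (len 3) => palindrome
  [3:5] "ff" (len 2) => palindrome
Longest palindromic substring: "efe" with length 3

3


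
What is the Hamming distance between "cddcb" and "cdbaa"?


Comparing "cddcb" and "cdbaa" position by position:
  Position 0: 'c' vs 'c' => same
  Position 1: 'd' vs 'd' => same
  Position 2: 'd' vs 'b' => differ
  Position 3: 'c' vs 'a' => differ
  Position 4: 'b' vs 'a' => differ
Total differences (Hamming distance): 3

3


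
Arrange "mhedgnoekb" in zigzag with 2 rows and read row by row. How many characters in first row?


Zigzag "mhedgnoekb" into 2 rows:
Placing characters:
  'm' => row 0
  'h' => row 1
  'e' => row 0
  'd' => row 1
  'g' => row 0
  'n' => row 1
  'o' => row 0
  'e' => row 1
  'k' => row 0
  'b' => row 1
Rows:
  Row 0: "megok"
  Row 1: "hdneb"
First row length: 5

5


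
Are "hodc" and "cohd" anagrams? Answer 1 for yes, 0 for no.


Strings: "hodc", "cohd"
Sorted first:  cdho
Sorted second: cdho
Sorted forms match => anagrams

1


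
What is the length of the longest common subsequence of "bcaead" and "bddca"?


LCS of "bcaead" and "bddca"
DP table:
           b    d    d    c    a
      0    0    0    0    0    0
  b   0    1    1    1    1    1
  c   0    1    1    1    2    2
  a   0    1    1    1    2    3
  e   0    1    1    1    2    3
  a   0    1    1    1    2    3
  d   0    1    2    2    2    3
LCS length = dp[6][5] = 3

3


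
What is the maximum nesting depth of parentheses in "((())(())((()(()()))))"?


Input: "((())(())((()(()()))))"
Tracking depth:
  Position 0 '(': depth becomes 1
  Position 1 '(': depth becomes 2
  Position 2 '(': depth becomes 3
  Position 3 ')': depth becomes 2
  Position 4 ')': depth becomes 1
  Position 5 '(': depth becomes 2
  Position 6 '(': depth becomes 3
  Position 7 ')': depth becomes 2
  Position 8 ')': depth becomes 1
  Position 9 '(': depth becomes 2
  Position 10 '(': depth becomes 3
  Position 11 '(': depth becomes 4
  Position 12 ')': depth becomes 3
  Position 13 '(': depth becomes 4
  Position 14 '(': depth becomes 5
  Position 15 ')': depth becomes 4
  Position 16 '(': depth becomes 5
  Position 17 ')': depth becomes 4
  Position 18 ')': depth becomes 3
  Position 19 ')': depth becomes 2
  Position 20 ')': depth becomes 1
  Position 21 ')': depth becomes 0
Maximum depth reached: 5

5


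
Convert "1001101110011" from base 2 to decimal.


Input: "1001101110011" in base 2
Positional expansion:
  Digit '1' (value 1) x 2^12 = 4096
  Digit '0' (value 0) x 2^11 = 0
  Digit '0' (value 0) x 2^10 = 0
  Digit '1' (value 1) x 2^9 = 512
  Digit '1' (value 1) x 2^8 = 256
  Digit '0' (value 0) x 2^7 = 0
  Digit '1' (value 1) x 2^6 = 64
  Digit '1' (value 1) x 2^5 = 32
  Digit '1' (value 1) x 2^4 = 16
  Digit '0' (value 0) x 2^3 = 0
  Digit '0' (value 0) x 2^2 = 0
  Digit '1' (value 1) x 2^1 = 2
  Digit '1' (value 1) x 2^0 = 1
Sum = 4979

4979


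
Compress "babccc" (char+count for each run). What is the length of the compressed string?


Input: babccc
Runs:
  'b' x 1 => "b1"
  'a' x 1 => "a1"
  'b' x 1 => "b1"
  'c' x 3 => "c3"
Compressed: "b1a1b1c3"
Compressed length: 8

8


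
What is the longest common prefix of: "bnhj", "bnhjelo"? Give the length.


Words: bnhj, bnhjelo
  Position 0: all 'b' => match
  Position 1: all 'n' => match
  Position 2: all 'h' => match
  Position 3: all 'j' => match
LCP = "bnhj" (length 4)

4


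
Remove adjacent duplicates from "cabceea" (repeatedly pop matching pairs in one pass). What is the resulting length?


Input: cabceea
Stack-based adjacent duplicate removal:
  Read 'c': push. Stack: c
  Read 'a': push. Stack: ca
  Read 'b': push. Stack: cab
  Read 'c': push. Stack: cabc
  Read 'e': push. Stack: cabce
  Read 'e': matches stack top 'e' => pop. Stack: cabc
  Read 'a': push. Stack: cabca
Final stack: "cabca" (length 5)

5


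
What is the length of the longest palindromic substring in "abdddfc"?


Input: "abdddfc"
Checking substrings for palindromes:
  [2:5] "ddd" (len 3) => palindrome
  [2:4] "dd" (len 2) => palindrome
  [3:5] "dd" (len 2) => palindrome
Longest palindromic substring: "ddd" with length 3

3


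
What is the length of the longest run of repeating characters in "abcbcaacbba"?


Input: "abcbcaacbba"
Scanning for longest run:
  Position 1 ('b'): new char, reset run to 1
  Position 2 ('c'): new char, reset run to 1
  Position 3 ('b'): new char, reset run to 1
  Position 4 ('c'): new char, reset run to 1
  Position 5 ('a'): new char, reset run to 1
  Position 6 ('a'): continues run of 'a', length=2
  Position 7 ('c'): new char, reset run to 1
  Position 8 ('b'): new char, reset run to 1
  Position 9 ('b'): continues run of 'b', length=2
  Position 10 ('a'): new char, reset run to 1
Longest run: 'a' with length 2

2


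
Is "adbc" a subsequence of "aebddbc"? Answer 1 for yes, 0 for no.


Check if "adbc" is a subsequence of "aebddbc"
Greedy scan:
  Position 0 ('a'): matches sub[0] = 'a'
  Position 1 ('e'): no match needed
  Position 2 ('b'): no match needed
  Position 3 ('d'): matches sub[1] = 'd'
  Position 4 ('d'): no match needed
  Position 5 ('b'): matches sub[2] = 'b'
  Position 6 ('c'): matches sub[3] = 'c'
All 4 characters matched => is a subsequence

1


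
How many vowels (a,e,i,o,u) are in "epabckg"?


Input: epabckg
Checking each character:
  'e' at position 0: vowel (running total: 1)
  'p' at position 1: consonant
  'a' at position 2: vowel (running total: 2)
  'b' at position 3: consonant
  'c' at position 4: consonant
  'k' at position 5: consonant
  'g' at position 6: consonant
Total vowels: 2

2


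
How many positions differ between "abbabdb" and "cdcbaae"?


Comparing "abbabdb" and "cdcbaae" position by position:
  Position 0: 'a' vs 'c' => DIFFER
  Position 1: 'b' vs 'd' => DIFFER
  Position 2: 'b' vs 'c' => DIFFER
  Position 3: 'a' vs 'b' => DIFFER
  Position 4: 'b' vs 'a' => DIFFER
  Position 5: 'd' vs 'a' => DIFFER
  Position 6: 'b' vs 'e' => DIFFER
Positions that differ: 7

7


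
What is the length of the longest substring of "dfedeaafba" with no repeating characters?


Input: "dfedeaafba"
Sliding window (track last position of each char):
  Position 0 ('d'): window [0,0] length 1 -- new best
  Position 1 ('f'): window [0,1] length 2 -- new best
  Position 2 ('e'): window [0,2] length 3 -- new best
  Position 3 ('d'): repeat (last at 0), move window start to 1
  Position 3 ('d'): window [1,3] length 3
  Position 4 ('e'): repeat (last at 2), move window start to 3
  Position 4 ('e'): window [3,4] length 2
  Position 5 ('a'): window [3,5] length 3
  Position 6 ('a'): repeat (last at 5), move window start to 6
  Position 6 ('a'): window [6,6] length 1
  Position 7 ('f'): window [6,7] length 2
  Position 8 ('b'): window [6,8] length 3
  Position 9 ('a'): repeat (last at 6), move window start to 7
  Position 9 ('a'): window [7,9] length 3
Longest substring with no repeats: "dfe" with length 3

3


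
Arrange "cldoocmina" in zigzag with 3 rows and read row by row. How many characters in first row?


Zigzag "cldoocmina" into 3 rows:
Placing characters:
  'c' => row 0
  'l' => row 1
  'd' => row 2
  'o' => row 1
  'o' => row 0
  'c' => row 1
  'm' => row 2
  'i' => row 1
  'n' => row 0
  'a' => row 1
Rows:
  Row 0: "con"
  Row 1: "locia"
  Row 2: "dm"
First row length: 3

3


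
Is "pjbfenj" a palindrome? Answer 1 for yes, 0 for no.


Input: pjbfenj
Reversed: jnefbjp
  Compare pos 0 ('p') with pos 6 ('j'): MISMATCH
  Compare pos 1 ('j') with pos 5 ('n'): MISMATCH
  Compare pos 2 ('b') with pos 4 ('e'): MISMATCH
Result: not a palindrome

0


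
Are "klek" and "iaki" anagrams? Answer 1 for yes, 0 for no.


Strings: "klek", "iaki"
Sorted first:  ekkl
Sorted second: aiik
Differ at position 0: 'e' vs 'a' => not anagrams

0


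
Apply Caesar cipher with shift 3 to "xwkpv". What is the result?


Caesar cipher: shift "xwkpv" by 3
  'x' (pos 23) + 3 = pos 0 = 'a'
  'w' (pos 22) + 3 = pos 25 = 'z'
  'k' (pos 10) + 3 = pos 13 = 'n'
  'p' (pos 15) + 3 = pos 18 = 's'
  'v' (pos 21) + 3 = pos 24 = 'y'
Result: aznsy

aznsy


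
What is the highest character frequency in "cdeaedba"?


Input: cdeaedba
Character counts:
  'a': 2
  'b': 1
  'c': 1
  'd': 2
  'e': 2
Maximum frequency: 2

2


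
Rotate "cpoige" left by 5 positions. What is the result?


Input: "cpoige", rotate left by 5
First 5 characters: "cpoig"
Remaining characters: "e"
Concatenate remaining + first: "e" + "cpoig" = "ecpoig"

ecpoig


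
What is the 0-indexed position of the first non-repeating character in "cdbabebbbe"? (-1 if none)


Input: cdbabebbbe
Character frequencies:
  'a': 1
  'b': 5
  'c': 1
  'd': 1
  'e': 2
Scanning left to right for freq == 1:
  Position 0 ('c'): unique! => answer = 0

0


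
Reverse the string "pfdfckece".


Input: pfdfckece
Reading characters right to left:
  Position 8: 'e'
  Position 7: 'c'
  Position 6: 'e'
  Position 5: 'k'
  Position 4: 'c'
  Position 3: 'f'
  Position 2: 'd'
  Position 1: 'f'
  Position 0: 'p'
Reversed: ecekcfdfp

ecekcfdfp


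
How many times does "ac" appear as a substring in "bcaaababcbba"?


Searching for "ac" in "bcaaababcbba"
Scanning each position:
  Position 0: "bc" => no
  Position 1: "ca" => no
  Position 2: "aa" => no
  Position 3: "aa" => no
  Position 4: "ab" => no
  Position 5: "ba" => no
  Position 6: "ab" => no
  Position 7: "bc" => no
  Position 8: "cb" => no
  Position 9: "bb" => no
  Position 10: "ba" => no
Total occurrences: 0

0


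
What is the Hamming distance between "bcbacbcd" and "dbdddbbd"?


Comparing "bcbacbcd" and "dbdddbbd" position by position:
  Position 0: 'b' vs 'd' => differ
  Position 1: 'c' vs 'b' => differ
  Position 2: 'b' vs 'd' => differ
  Position 3: 'a' vs 'd' => differ
  Position 4: 'c' vs 'd' => differ
  Position 5: 'b' vs 'b' => same
  Position 6: 'c' vs 'b' => differ
  Position 7: 'd' vs 'd' => same
Total differences (Hamming distance): 6

6


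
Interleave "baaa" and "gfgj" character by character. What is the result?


Interleaving "baaa" and "gfgj":
  Position 0: 'b' from first, 'g' from second => "bg"
  Position 1: 'a' from first, 'f' from second => "af"
  Position 2: 'a' from first, 'g' from second => "ag"
  Position 3: 'a' from first, 'j' from second => "aj"
Result: bgafagaj

bgafagaj


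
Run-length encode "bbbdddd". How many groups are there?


Input: bbbdddd
Scanning for consecutive runs:
  Group 1: 'b' x 3 (positions 0-2)
  Group 2: 'd' x 4 (positions 3-6)
Total groups: 2

2


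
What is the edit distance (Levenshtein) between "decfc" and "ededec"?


Computing edit distance: "decfc" -> "ededec"
DP table:
           e    d    e    d    e    c
      0    1    2    3    4    5    6
  d   1    1    1    2    3    4    5
  e   2    1    2    1    2    3    4
  c   3    2    2    2    2    3    3
  f   4    3    3    3    3    3    4
  c   5    4    4    4    4    4    3
Edit distance = dp[5][6] = 3

3


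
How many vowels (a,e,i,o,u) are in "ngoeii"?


Input: ngoeii
Checking each character:
  'n' at position 0: consonant
  'g' at position 1: consonant
  'o' at position 2: vowel (running total: 1)
  'e' at position 3: vowel (running total: 2)
  'i' at position 4: vowel (running total: 3)
  'i' at position 5: vowel (running total: 4)
Total vowels: 4

4


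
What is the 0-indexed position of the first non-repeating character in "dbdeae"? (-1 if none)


Input: dbdeae
Character frequencies:
  'a': 1
  'b': 1
  'd': 2
  'e': 2
Scanning left to right for freq == 1:
  Position 0 ('d'): freq=2, skip
  Position 1 ('b'): unique! => answer = 1

1


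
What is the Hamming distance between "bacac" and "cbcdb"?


Comparing "bacac" and "cbcdb" position by position:
  Position 0: 'b' vs 'c' => differ
  Position 1: 'a' vs 'b' => differ
  Position 2: 'c' vs 'c' => same
  Position 3: 'a' vs 'd' => differ
  Position 4: 'c' vs 'b' => differ
Total differences (Hamming distance): 4

4


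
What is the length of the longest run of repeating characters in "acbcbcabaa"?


Input: "acbcbcabaa"
Scanning for longest run:
  Position 1 ('c'): new char, reset run to 1
  Position 2 ('b'): new char, reset run to 1
  Position 3 ('c'): new char, reset run to 1
  Position 4 ('b'): new char, reset run to 1
  Position 5 ('c'): new char, reset run to 1
  Position 6 ('a'): new char, reset run to 1
  Position 7 ('b'): new char, reset run to 1
  Position 8 ('a'): new char, reset run to 1
  Position 9 ('a'): continues run of 'a', length=2
Longest run: 'a' with length 2

2


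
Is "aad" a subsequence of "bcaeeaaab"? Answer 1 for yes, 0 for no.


Check if "aad" is a subsequence of "bcaeeaaab"
Greedy scan:
  Position 0 ('b'): no match needed
  Position 1 ('c'): no match needed
  Position 2 ('a'): matches sub[0] = 'a'
  Position 3 ('e'): no match needed
  Position 4 ('e'): no match needed
  Position 5 ('a'): matches sub[1] = 'a'
  Position 6 ('a'): no match needed
  Position 7 ('a'): no match needed
  Position 8 ('b'): no match needed
Only matched 2/3 characters => not a subsequence

0


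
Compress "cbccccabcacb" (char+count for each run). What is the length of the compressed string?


Input: cbccccabcacb
Runs:
  'c' x 1 => "c1"
  'b' x 1 => "b1"
  'c' x 4 => "c4"
  'a' x 1 => "a1"
  'b' x 1 => "b1"
  'c' x 1 => "c1"
  'a' x 1 => "a1"
  'c' x 1 => "c1"
  'b' x 1 => "b1"
Compressed: "c1b1c4a1b1c1a1c1b1"
Compressed length: 18

18


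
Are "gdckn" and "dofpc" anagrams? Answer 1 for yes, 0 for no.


Strings: "gdckn", "dofpc"
Sorted first:  cdgkn
Sorted second: cdfop
Differ at position 2: 'g' vs 'f' => not anagrams

0


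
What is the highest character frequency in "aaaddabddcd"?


Input: aaaddabddcd
Character counts:
  'a': 4
  'b': 1
  'c': 1
  'd': 5
Maximum frequency: 5

5


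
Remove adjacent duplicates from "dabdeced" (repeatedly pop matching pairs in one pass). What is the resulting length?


Input: dabdeced
Stack-based adjacent duplicate removal:
  Read 'd': push. Stack: d
  Read 'a': push. Stack: da
  Read 'b': push. Stack: dab
  Read 'd': push. Stack: dabd
  Read 'e': push. Stack: dabde
  Read 'c': push. Stack: dabdec
  Read 'e': push. Stack: dabdece
  Read 'd': push. Stack: dabdeced
Final stack: "dabdeced" (length 8)

8


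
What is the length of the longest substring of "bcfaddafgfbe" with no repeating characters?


Input: "bcfaddafgfbe"
Sliding window (track last position of each char):
  Position 0 ('b'): window [0,0] length 1 -- new best
  Position 1 ('c'): window [0,1] length 2 -- new best
  Position 2 ('f'): window [0,2] length 3 -- new best
  Position 3 ('a'): window [0,3] length 4 -- new best
  Position 4 ('d'): window [0,4] length 5 -- new best
  Position 5 ('d'): repeat (last at 4), move window start to 5
  Position 5 ('d'): window [5,5] length 1
  Position 6 ('a'): window [5,6] length 2
  Position 7 ('f'): window [5,7] length 3
  Position 8 ('g'): window [5,8] length 4
  Position 9 ('f'): repeat (last at 7), move window start to 8
  Position 9 ('f'): window [8,9] length 2
  Position 10 ('b'): window [8,10] length 3
  Position 11 ('e'): window [8,11] length 4
Longest substring with no repeats: "bcfad" with length 5

5


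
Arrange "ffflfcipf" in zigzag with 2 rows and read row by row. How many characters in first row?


Zigzag "ffflfcipf" into 2 rows:
Placing characters:
  'f' => row 0
  'f' => row 1
  'f' => row 0
  'l' => row 1
  'f' => row 0
  'c' => row 1
  'i' => row 0
  'p' => row 1
  'f' => row 0
Rows:
  Row 0: "fffif"
  Row 1: "flcp"
First row length: 5

5


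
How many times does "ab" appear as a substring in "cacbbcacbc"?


Searching for "ab" in "cacbbcacbc"
Scanning each position:
  Position 0: "ca" => no
  Position 1: "ac" => no
  Position 2: "cb" => no
  Position 3: "bb" => no
  Position 4: "bc" => no
  Position 5: "ca" => no
  Position 6: "ac" => no
  Position 7: "cb" => no
  Position 8: "bc" => no
Total occurrences: 0

0


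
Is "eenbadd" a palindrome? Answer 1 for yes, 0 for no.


Input: eenbadd
Reversed: ddabnee
  Compare pos 0 ('e') with pos 6 ('d'): MISMATCH
  Compare pos 1 ('e') with pos 5 ('d'): MISMATCH
  Compare pos 2 ('n') with pos 4 ('a'): MISMATCH
Result: not a palindrome

0


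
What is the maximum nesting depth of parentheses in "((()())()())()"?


Input: "((()())()())()"
Tracking depth:
  Position 0 '(': depth becomes 1
  Position 1 '(': depth becomes 2
  Position 2 '(': depth becomes 3
  Position 3 ')': depth becomes 2
  Position 4 '(': depth becomes 3
  Position 5 ')': depth becomes 2
  Position 6 ')': depth becomes 1
  Position 7 '(': depth becomes 2
  Position 8 ')': depth becomes 1
  Position 9 '(': depth becomes 2
  Position 10 ')': depth becomes 1
  Position 11 ')': depth becomes 0
  Position 12 '(': depth becomes 1
  Position 13 ')': depth becomes 0
Maximum depth reached: 3

3


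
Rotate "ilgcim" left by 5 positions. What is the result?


Input: "ilgcim", rotate left by 5
First 5 characters: "ilgci"
Remaining characters: "m"
Concatenate remaining + first: "m" + "ilgci" = "milgci"

milgci


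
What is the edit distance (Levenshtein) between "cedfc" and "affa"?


Computing edit distance: "cedfc" -> "affa"
DP table:
           a    f    f    a
      0    1    2    3    4
  c   1    1    2    3    4
  e   2    2    2    3    4
  d   3    3    3    3    4
  f   4    4    3    3    4
  c   5    5    4    4    4
Edit distance = dp[5][4] = 4

4


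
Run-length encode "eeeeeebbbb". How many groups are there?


Input: eeeeeebbbb
Scanning for consecutive runs:
  Group 1: 'e' x 6 (positions 0-5)
  Group 2: 'b' x 4 (positions 6-9)
Total groups: 2

2


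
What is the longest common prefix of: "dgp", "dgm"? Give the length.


Words: dgp, dgm
  Position 0: all 'd' => match
  Position 1: all 'g' => match
  Position 2: ('p', 'm') => mismatch, stop
LCP = "dg" (length 2)

2


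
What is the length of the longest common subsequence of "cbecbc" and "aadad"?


LCS of "cbecbc" and "aadad"
DP table:
           a    a    d    a    d
      0    0    0    0    0    0
  c   0    0    0    0    0    0
  b   0    0    0    0    0    0
  e   0    0    0    0    0    0
  c   0    0    0    0    0    0
  b   0    0    0    0    0    0
  c   0    0    0    0    0    0
LCS length = dp[6][5] = 0

0


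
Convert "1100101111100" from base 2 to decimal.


Input: "1100101111100" in base 2
Positional expansion:
  Digit '1' (value 1) x 2^12 = 4096
  Digit '1' (value 1) x 2^11 = 2048
  Digit '0' (value 0) x 2^10 = 0
  Digit '0' (value 0) x 2^9 = 0
  Digit '1' (value 1) x 2^8 = 256
  Digit '0' (value 0) x 2^7 = 0
  Digit '1' (value 1) x 2^6 = 64
  Digit '1' (value 1) x 2^5 = 32
  Digit '1' (value 1) x 2^4 = 16
  Digit '1' (value 1) x 2^3 = 8
  Digit '1' (value 1) x 2^2 = 4
  Digit '0' (value 0) x 2^1 = 0
  Digit '0' (value 0) x 2^0 = 0
Sum = 6524

6524


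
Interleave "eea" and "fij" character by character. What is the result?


Interleaving "eea" and "fij":
  Position 0: 'e' from first, 'f' from second => "ef"
  Position 1: 'e' from first, 'i' from second => "ei"
  Position 2: 'a' from first, 'j' from second => "aj"
Result: efeiaj

efeiaj


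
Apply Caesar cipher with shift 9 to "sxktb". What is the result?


Caesar cipher: shift "sxktb" by 9
  's' (pos 18) + 9 = pos 1 = 'b'
  'x' (pos 23) + 9 = pos 6 = 'g'
  'k' (pos 10) + 9 = pos 19 = 't'
  't' (pos 19) + 9 = pos 2 = 'c'
  'b' (pos 1) + 9 = pos 10 = 'k'
Result: bgtck

bgtck


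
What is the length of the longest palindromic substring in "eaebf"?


Input: "eaebf"
Checking substrings for palindromes:
  [0:3] "eae" (len 3) => palindrome
Longest palindromic substring: "eae" with length 3

3


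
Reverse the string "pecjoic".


Input: pecjoic
Reading characters right to left:
  Position 6: 'c'
  Position 5: 'i'
  Position 4: 'o'
  Position 3: 'j'
  Position 2: 'c'
  Position 1: 'e'
  Position 0: 'p'
Reversed: ciojcep

ciojcep


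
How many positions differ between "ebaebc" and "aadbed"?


Comparing "ebaebc" and "aadbed" position by position:
  Position 0: 'e' vs 'a' => DIFFER
  Position 1: 'b' vs 'a' => DIFFER
  Position 2: 'a' vs 'd' => DIFFER
  Position 3: 'e' vs 'b' => DIFFER
  Position 4: 'b' vs 'e' => DIFFER
  Position 5: 'c' vs 'd' => DIFFER
Positions that differ: 6

6


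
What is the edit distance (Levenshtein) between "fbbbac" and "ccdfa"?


Computing edit distance: "fbbbac" -> "ccdfa"
DP table:
           c    c    d    f    a
      0    1    2    3    4    5
  f   1    1    2    3    3    4
  b   2    2    2    3    4    4
  b   3    3    3    3    4    5
  b   4    4    4    4    4    5
  a   5    5    5    5    5    4
  c   6    5    5    6    6    5
Edit distance = dp[6][5] = 5

5


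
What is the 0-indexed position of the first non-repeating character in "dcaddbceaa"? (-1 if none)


Input: dcaddbceaa
Character frequencies:
  'a': 3
  'b': 1
  'c': 2
  'd': 3
  'e': 1
Scanning left to right for freq == 1:
  Position 0 ('d'): freq=3, skip
  Position 1 ('c'): freq=2, skip
  Position 2 ('a'): freq=3, skip
  Position 3 ('d'): freq=3, skip
  Position 4 ('d'): freq=3, skip
  Position 5 ('b'): unique! => answer = 5

5


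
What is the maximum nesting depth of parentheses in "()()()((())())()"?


Input: "()()()((())())()"
Tracking depth:
  Position 0 '(': depth becomes 1
  Position 1 ')': depth becomes 0
  Position 2 '(': depth becomes 1
  Position 3 ')': depth becomes 0
  Position 4 '(': depth becomes 1
  Position 5 ')': depth becomes 0
  Position 6 '(': depth becomes 1
  Position 7 '(': depth becomes 2
  Position 8 '(': depth becomes 3
  Position 9 ')': depth becomes 2
  Position 10 ')': depth becomes 1
  Position 11 '(': depth becomes 2
  Position 12 ')': depth becomes 1
  Position 13 ')': depth becomes 0
  Position 14 '(': depth becomes 1
  Position 15 ')': depth becomes 0
Maximum depth reached: 3

3


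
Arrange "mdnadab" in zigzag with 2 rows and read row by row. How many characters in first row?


Zigzag "mdnadab" into 2 rows:
Placing characters:
  'm' => row 0
  'd' => row 1
  'n' => row 0
  'a' => row 1
  'd' => row 0
  'a' => row 1
  'b' => row 0
Rows:
  Row 0: "mndb"
  Row 1: "daa"
First row length: 4

4


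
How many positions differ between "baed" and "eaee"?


Comparing "baed" and "eaee" position by position:
  Position 0: 'b' vs 'e' => DIFFER
  Position 1: 'a' vs 'a' => same
  Position 2: 'e' vs 'e' => same
  Position 3: 'd' vs 'e' => DIFFER
Positions that differ: 2

2


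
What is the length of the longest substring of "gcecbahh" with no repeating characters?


Input: "gcecbahh"
Sliding window (track last position of each char):
  Position 0 ('g'): window [0,0] length 1 -- new best
  Position 1 ('c'): window [0,1] length 2 -- new best
  Position 2 ('e'): window [0,2] length 3 -- new best
  Position 3 ('c'): repeat (last at 1), move window start to 2
  Position 3 ('c'): window [2,3] length 2
  Position 4 ('b'): window [2,4] length 3
  Position 5 ('a'): window [2,5] length 4 -- new best
  Position 6 ('h'): window [2,6] length 5 -- new best
  Position 7 ('h'): repeat (last at 6), move window start to 7
  Position 7 ('h'): window [7,7] length 1
Longest substring with no repeats: "ecbah" with length 5

5


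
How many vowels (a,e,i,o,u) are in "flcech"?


Input: flcech
Checking each character:
  'f' at position 0: consonant
  'l' at position 1: consonant
  'c' at position 2: consonant
  'e' at position 3: vowel (running total: 1)
  'c' at position 4: consonant
  'h' at position 5: consonant
Total vowels: 1

1


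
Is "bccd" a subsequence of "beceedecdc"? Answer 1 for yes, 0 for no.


Check if "bccd" is a subsequence of "beceedecdc"
Greedy scan:
  Position 0 ('b'): matches sub[0] = 'b'
  Position 1 ('e'): no match needed
  Position 2 ('c'): matches sub[1] = 'c'
  Position 3 ('e'): no match needed
  Position 4 ('e'): no match needed
  Position 5 ('d'): no match needed
  Position 6 ('e'): no match needed
  Position 7 ('c'): matches sub[2] = 'c'
  Position 8 ('d'): matches sub[3] = 'd'
  Position 9 ('c'): no match needed
All 4 characters matched => is a subsequence

1
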